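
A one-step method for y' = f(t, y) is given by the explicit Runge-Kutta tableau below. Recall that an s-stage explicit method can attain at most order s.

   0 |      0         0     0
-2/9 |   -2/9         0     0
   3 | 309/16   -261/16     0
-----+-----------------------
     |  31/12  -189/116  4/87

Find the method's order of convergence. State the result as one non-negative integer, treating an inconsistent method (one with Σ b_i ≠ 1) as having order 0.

b = (31/12, -189/116, 4/87)
c = (0, -2/9, 3)
Ac = (0, 0, 29/8)
Σ b_i: 31/12·1 + (-189/116)·1 + 4/87·1 = 1 ✓
b·c: (-189/116)·(-2/9) + 4/87·3 = 1/2 ✓
b·c²: (-189/116)·4/81 + 4/87·9 = 1/3 ✓
b·Ac: 4/87·29/8 = 1/6 ✓; 3 stages ⇒ order 3.

3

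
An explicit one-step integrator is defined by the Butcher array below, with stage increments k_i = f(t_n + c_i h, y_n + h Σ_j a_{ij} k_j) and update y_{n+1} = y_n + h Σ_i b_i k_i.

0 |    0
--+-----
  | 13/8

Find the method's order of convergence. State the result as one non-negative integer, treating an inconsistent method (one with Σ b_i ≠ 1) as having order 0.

b = (13/8)
c = (0)
Σ b_i: 13/8·1 = 13/8 ≠ 1 ⇒ order 0.

0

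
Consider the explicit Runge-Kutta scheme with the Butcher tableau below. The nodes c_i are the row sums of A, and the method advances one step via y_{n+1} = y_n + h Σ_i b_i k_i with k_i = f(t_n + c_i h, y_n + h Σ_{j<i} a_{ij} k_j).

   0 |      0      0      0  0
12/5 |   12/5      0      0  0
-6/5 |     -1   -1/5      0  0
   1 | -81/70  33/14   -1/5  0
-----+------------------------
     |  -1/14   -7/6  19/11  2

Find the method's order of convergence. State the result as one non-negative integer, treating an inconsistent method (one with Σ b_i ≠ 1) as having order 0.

0

b = (-1/14, -7/6, 19/11, 2)
c = (0, 12/5, -6/5, 1)
Ac = (0, 0, -12/25, 1032/175)
Σ b_i: (-1/14)·1 + (-7/6)·1 + 19/11·1 + 2·1 = 575/231 ≠ 1 ⇒ order 0.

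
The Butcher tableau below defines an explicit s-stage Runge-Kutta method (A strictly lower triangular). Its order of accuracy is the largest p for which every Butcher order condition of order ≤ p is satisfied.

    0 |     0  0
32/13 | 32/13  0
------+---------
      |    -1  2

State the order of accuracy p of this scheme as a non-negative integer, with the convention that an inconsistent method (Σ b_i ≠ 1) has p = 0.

b = (-1, 2)
c = (0, 32/13)
Σ b_i: (-1)·1 + 2·1 = 1 ✓
b·c: 2·32/13 = 64/13 ≠ 1/2 ⇒ order 1.

1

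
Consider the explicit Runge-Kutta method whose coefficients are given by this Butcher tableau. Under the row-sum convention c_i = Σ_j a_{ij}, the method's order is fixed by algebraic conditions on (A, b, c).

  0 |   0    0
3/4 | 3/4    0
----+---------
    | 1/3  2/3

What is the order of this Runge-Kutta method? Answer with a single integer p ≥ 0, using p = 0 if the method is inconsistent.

2

b = (1/3, 2/3)
c = (0, 3/4)
Σ b_i: 1/3·1 + 2/3·1 = 1 ✓
b·c: 2/3·3/4 = 1/2 ✓; 2 stages ⇒ order 2.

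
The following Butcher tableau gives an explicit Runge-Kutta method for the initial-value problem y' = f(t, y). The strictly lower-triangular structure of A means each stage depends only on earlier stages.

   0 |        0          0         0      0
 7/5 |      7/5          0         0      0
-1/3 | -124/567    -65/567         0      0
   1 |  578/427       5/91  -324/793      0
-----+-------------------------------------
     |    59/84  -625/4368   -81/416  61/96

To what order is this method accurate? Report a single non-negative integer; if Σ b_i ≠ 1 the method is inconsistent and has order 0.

b = (59/84, -625/4368, -81/416, 61/96)
c = (0, 7/5, -1/3, 1)
Ac = (0, 0, -13/81, 13/61)
Σ b_i: 59/84·1 + (-625/4368)·1 + (-81/416)·1 + 61/96·1 = 1 ✓
b·c: (-625/4368)·7/5 + (-81/416)·(-1/3) + 61/96·1 = 1/2 ✓
b·c²: (-625/4368)·49/25 + (-81/416)·1/9 + 61/96·1 = 1/3 ✓
b·Ac: (-81/416)·(-13/81) + 61/96·13/61 = 1/6 ✓
b·c³: (-625/4368)·343/125 + (-81/416)·(-1/27) + 61/96·1 = 1/4 ✓
b·(c∘Ac): (-81/416)·13/243 + 61/96·13/61 = 1/8 ✓
b·Ac²: (-81/416)·(-91/405) + 61/96·19/305 = 1/12 ✓
b·A²c: 61/96·4/61 = 1/24 ✓; 4 stages ⇒ order 4.

4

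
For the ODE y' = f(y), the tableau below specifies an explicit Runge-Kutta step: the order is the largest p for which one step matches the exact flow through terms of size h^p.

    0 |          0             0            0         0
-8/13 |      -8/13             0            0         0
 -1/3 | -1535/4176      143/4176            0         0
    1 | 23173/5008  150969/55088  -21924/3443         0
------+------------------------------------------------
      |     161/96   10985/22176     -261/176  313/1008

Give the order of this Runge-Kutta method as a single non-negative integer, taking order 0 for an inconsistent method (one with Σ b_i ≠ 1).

b = (161/96, 10985/22176, -261/176, 313/1008)
c = (0, -8/13, -1/3, 1)
Ac = (0, 0, -11/522, 273/626)
Σ b_i: 161/96·1 + 10985/22176·1 + (-261/176)·1 + 313/1008·1 = 1 ✓
b·c: 10985/22176·(-8/13) + (-261/176)·(-1/3) + 313/1008·1 = 1/2 ✓
b·c²: 10985/22176·64/169 + (-261/176)·1/9 + 313/1008·1 = 1/3 ✓
b·Ac: (-261/176)·(-11/522) + 313/1008·273/626 = 1/6 ✓
b·c³: 10985/22176·(-512/2197) + (-261/176)·(-1/27) + 313/1008·1 = 1/4 ✓
b·(c∘Ac): (-261/176)·11/1566 + 313/1008·273/626 = 1/8 ✓
b·Ac²: (-261/176)·44/3393 + 313/1008·1344/4069 = 1/12 ✓
b·A²c: 313/1008·42/313 = 1/24 ✓; 4 stages ⇒ order 4.

4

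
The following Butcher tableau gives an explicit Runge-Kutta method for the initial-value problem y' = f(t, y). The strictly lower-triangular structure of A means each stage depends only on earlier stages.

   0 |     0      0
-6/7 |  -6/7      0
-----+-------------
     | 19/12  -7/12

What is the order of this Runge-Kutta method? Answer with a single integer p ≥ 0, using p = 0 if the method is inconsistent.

2

b = (19/12, -7/12)
c = (0, -6/7)
Σ b_i: 19/12·1 + (-7/12)·1 = 1 ✓
b·c: (-7/12)·(-6/7) = 1/2 ✓; 2 stages ⇒ order 2.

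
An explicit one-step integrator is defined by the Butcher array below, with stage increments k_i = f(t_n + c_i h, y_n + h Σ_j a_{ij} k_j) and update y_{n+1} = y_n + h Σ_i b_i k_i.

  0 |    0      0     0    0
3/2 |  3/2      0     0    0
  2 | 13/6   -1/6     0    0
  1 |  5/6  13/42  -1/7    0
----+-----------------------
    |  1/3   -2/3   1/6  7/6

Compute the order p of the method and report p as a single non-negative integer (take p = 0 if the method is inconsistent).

b = (1/3, -2/3, 1/6, 7/6)
c = (0, 3/2, 2, 1)
Ac = (0, 0, -1/4, 5/28)
Σ b_i: 1/3·1 + (-2/3)·1 + 1/6·1 + 7/6·1 = 1 ✓
b·c: (-2/3)·3/2 + 1/6·2 + 7/6·1 = 1/2 ✓
b·c²: (-2/3)·9/4 + 1/6·4 + 7/6·1 = 1/3 ✓
b·Ac: 1/6·(-1/4) + 7/6·5/28 = 1/6 ✓
b·c³: (-2/3)·27/8 + 1/6·8 + 7/6·1 = 1/4 ✓
b·(c∘Ac): 1/6·(-1/2) + 7/6·5/28 = 1/8 ✓
b·Ac²: 1/6·(-3/8) + 7/6·1/8 = 1/12 ✓
b·A²c: 7/6·1/28 = 1/24 ✓; 4 stages ⇒ order 4.

4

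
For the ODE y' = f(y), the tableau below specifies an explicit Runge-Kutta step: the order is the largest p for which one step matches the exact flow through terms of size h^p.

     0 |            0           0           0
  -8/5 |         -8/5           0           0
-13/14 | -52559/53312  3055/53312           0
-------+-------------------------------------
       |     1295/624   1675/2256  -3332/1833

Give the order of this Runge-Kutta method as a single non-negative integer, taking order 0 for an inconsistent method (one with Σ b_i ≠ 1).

3

b = (1295/624, 1675/2256, -3332/1833)
c = (0, -8/5, -13/14)
Ac = (0, 0, -611/6664)
Σ b_i: 1295/624·1 + 1675/2256·1 + (-3332/1833)·1 = 1 ✓
b·c: 1675/2256·(-8/5) + (-3332/1833)·(-13/14) = 1/2 ✓
b·c²: 1675/2256·64/25 + (-3332/1833)·169/196 = 1/3 ✓
b·Ac: (-3332/1833)·(-611/6664) = 1/6 ✓; 3 stages ⇒ order 3.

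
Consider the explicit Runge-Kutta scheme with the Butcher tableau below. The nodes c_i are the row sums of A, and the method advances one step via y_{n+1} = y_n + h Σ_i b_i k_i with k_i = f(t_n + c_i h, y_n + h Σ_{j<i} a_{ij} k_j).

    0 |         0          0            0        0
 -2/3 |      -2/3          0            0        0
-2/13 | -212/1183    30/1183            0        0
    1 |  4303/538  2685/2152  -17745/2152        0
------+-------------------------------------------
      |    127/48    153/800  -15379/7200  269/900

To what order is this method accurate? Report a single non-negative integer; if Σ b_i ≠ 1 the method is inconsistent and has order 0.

4

b = (127/48, 153/800, -15379/7200, 269/900)
c = (0, -2/3, -2/13, 1)
Ac = (0, 0, -20/1183, 235/538)
Σ b_i: 127/48·1 + 153/800·1 + (-15379/7200)·1 + 269/900·1 = 1 ✓
b·c: 153/800·(-2/3) + (-15379/7200)·(-2/13) + 269/900·1 = 1/2 ✓
b·c²: 153/800·4/9 + (-15379/7200)·4/169 + 269/900·1 = 1/3 ✓
b·Ac: (-15379/7200)·(-20/1183) + 269/900·235/538 = 1/6 ✓
b·c³: 153/800·(-8/27) + (-15379/7200)·(-8/2197) + 269/900·1 = 1/4 ✓
b·(c∘Ac): (-15379/7200)·40/15379 + 269/900·235/538 = 1/8 ✓
b·Ac²: (-15379/7200)·40/3549 + 269/900·290/807 = 1/12 ✓
b·A²c: 269/900·75/538 = 1/24 ✓; 4 stages ⇒ order 4.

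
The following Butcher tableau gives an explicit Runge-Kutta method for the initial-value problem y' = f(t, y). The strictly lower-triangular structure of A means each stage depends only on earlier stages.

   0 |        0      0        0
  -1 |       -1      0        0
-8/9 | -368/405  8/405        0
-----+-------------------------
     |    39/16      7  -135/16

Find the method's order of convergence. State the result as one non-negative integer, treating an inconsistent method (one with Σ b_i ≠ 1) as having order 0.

b = (39/16, 7, -135/16)
c = (0, -1, -8/9)
Ac = (0, 0, -8/405)
Σ b_i: 39/16·1 + 7·1 + (-135/16)·1 = 1 ✓
b·c: 7·(-1) + (-135/16)·(-8/9) = 1/2 ✓
b·c²: 7·1 + (-135/16)·64/81 = 1/3 ✓
b·Ac: (-135/16)·(-8/405) = 1/6 ✓; 3 stages ⇒ order 3.

3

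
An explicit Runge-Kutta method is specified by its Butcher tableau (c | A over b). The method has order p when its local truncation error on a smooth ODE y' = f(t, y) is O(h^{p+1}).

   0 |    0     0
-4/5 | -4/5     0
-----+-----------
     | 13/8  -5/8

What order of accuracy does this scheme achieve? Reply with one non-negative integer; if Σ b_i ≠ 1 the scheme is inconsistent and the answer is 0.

b = (13/8, -5/8)
c = (0, -4/5)
Σ b_i: 13/8·1 + (-5/8)·1 = 1 ✓
b·c: (-5/8)·(-4/5) = 1/2 ✓; 2 stages ⇒ order 2.

2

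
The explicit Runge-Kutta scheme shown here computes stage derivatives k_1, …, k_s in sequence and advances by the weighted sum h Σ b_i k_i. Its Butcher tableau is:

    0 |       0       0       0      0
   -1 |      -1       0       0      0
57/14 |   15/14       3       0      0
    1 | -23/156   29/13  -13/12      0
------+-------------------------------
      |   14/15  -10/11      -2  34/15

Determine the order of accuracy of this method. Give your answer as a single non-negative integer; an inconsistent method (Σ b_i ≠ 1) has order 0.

0

b = (14/15, -10/11, -2, 34/15)
c = (0, -1, 57/14, 1)
Ac = (0, 0, -3, -4835/728)
Σ b_i: 14/15·1 + (-10/11)·1 + (-2)·1 + 34/15·1 = 16/55 ≠ 1 ⇒ order 0.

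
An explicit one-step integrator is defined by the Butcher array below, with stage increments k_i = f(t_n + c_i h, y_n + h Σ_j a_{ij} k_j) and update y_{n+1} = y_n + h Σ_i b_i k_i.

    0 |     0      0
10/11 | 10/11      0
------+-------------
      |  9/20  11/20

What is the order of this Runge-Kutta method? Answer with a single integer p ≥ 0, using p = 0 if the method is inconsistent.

b = (9/20, 11/20)
c = (0, 10/11)
Σ b_i: 9/20·1 + 11/20·1 = 1 ✓
b·c: 11/20·10/11 = 1/2 ✓; 2 stages ⇒ order 2.

2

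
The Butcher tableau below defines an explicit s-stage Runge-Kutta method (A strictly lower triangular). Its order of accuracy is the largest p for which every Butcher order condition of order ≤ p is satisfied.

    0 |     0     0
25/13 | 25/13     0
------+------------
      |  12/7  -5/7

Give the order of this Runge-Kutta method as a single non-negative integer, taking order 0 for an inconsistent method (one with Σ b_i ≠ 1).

b = (12/7, -5/7)
c = (0, 25/13)
Σ b_i: 12/7·1 + (-5/7)·1 = 1 ✓
b·c: (-5/7)·25/13 = -125/91 ≠ 1/2 ⇒ order 1.

1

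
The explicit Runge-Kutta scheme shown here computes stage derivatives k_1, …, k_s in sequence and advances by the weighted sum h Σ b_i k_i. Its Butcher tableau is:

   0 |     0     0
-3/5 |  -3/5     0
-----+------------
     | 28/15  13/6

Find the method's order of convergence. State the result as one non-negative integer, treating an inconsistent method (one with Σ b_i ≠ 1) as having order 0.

0

b = (28/15, 13/6)
c = (0, -3/5)
Σ b_i: 28/15·1 + 13/6·1 = 121/30 ≠ 1 ⇒ order 0.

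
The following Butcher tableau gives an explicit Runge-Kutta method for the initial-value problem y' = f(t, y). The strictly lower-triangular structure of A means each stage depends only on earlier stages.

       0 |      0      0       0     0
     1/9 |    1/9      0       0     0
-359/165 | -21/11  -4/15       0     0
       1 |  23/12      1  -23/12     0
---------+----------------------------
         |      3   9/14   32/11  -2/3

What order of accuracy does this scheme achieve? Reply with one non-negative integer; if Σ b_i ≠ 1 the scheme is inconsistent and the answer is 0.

0

b = (3, 9/14, 32/11, -2/3)
c = (0, 1/9, -359/165, 1)
Ac = (0, 0, -4/135, 8477/1980)
Σ b_i: 3·1 + 9/14·1 + 32/11·1 + (-2/3)·1 = 2719/462 ≠ 1 ⇒ order 0.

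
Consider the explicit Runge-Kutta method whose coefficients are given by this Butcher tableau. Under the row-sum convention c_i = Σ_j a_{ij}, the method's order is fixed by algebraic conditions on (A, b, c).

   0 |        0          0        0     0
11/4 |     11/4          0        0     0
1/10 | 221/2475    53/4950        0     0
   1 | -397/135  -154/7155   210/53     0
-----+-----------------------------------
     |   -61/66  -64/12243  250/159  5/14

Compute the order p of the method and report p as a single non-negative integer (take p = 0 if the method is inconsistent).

b = (-61/66, -64/12243, 250/159, 5/14)
c = (0, 11/4, 1/10, 1)
Ac = (0, 0, 53/1800, 91/270)
Σ b_i: (-61/66)·1 + (-64/12243)·1 + 250/159·1 + 5/14·1 = 1 ✓
b·c: (-64/12243)·11/4 + 250/159·1/10 + 5/14·1 = 1/2 ✓
b·c²: (-64/12243)·121/16 + 250/159·1/100 + 5/14·1 = 1/3 ✓
b·Ac: 250/159·53/1800 + 5/14·91/270 = 1/6 ✓
b·c³: (-64/12243)·1331/64 + 250/159·1/1000 + 5/14·1 = 1/4 ✓
b·(c∘Ac): 250/159·53/18000 + 5/14·91/270 = 1/8 ✓
b·Ac²: 250/159·583/7200 + 5/14·(-133/1080) = 1/12 ✓
b·A²c: 5/14·7/60 = 1/24 ✓; 4 stages ⇒ order 4.

4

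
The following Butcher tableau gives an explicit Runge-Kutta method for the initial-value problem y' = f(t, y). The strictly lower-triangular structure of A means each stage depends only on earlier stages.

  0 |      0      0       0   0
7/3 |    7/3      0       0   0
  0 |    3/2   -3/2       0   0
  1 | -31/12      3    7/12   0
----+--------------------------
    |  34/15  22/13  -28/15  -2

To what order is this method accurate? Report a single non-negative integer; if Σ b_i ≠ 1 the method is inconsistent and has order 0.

b = (34/15, 22/13, -28/15, -2)
c = (0, 7/3, 0, 1)
Ac = (0, 0, -7/2, 7)
Σ b_i: 34/15·1 + 22/13·1 + (-28/15)·1 + (-2)·1 = 6/65 ≠ 1 ⇒ order 0.

0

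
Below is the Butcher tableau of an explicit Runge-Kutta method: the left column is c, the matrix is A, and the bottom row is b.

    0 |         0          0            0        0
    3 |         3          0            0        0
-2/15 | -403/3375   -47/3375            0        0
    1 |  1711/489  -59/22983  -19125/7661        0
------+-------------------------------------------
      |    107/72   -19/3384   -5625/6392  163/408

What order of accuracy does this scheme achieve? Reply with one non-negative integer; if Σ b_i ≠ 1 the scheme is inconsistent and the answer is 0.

4

b = (107/72, -19/3384, -5625/6392, 163/408)
c = (0, 3, -2/15, 1)
Ac = (0, 0, -47/1125, 53/163)
Σ b_i: 107/72·1 + (-19/3384)·1 + (-5625/6392)·1 + 163/408·1 = 1 ✓
b·c: (-19/3384)·3 + (-5625/6392)·(-2/15) + 163/408·1 = 1/2 ✓
b·c²: (-19/3384)·9 + (-5625/6392)·4/225 + 163/408·1 = 1/3 ✓
b·Ac: (-5625/6392)·(-47/1125) + 163/408·53/163 = 1/6 ✓
b·c³: (-19/3384)·27 + (-5625/6392)·(-8/3375) + 163/408·1 = 1/4 ✓
b·(c∘Ac): (-5625/6392)·94/16875 + 163/408·53/163 = 1/8 ✓
b·Ac²: (-5625/6392)·(-47/375) + 163/408·(-11/163) = 1/12 ✓
b·A²c: 163/408·17/163 = 1/24 ✓; 4 stages ⇒ order 4.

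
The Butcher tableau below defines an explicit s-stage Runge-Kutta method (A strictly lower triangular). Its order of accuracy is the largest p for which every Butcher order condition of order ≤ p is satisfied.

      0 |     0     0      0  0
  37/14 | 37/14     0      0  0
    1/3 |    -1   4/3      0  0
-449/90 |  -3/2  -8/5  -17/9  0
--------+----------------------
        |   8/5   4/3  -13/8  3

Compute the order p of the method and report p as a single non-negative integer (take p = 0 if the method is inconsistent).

0

b = (8/5, 4/3, -13/8, 3)
c = (0, 37/14, 1/3, -449/90)
Ac = (0, 0, 74/21, -4591/945)
Σ b_i: 8/5·1 + 4/3·1 + (-13/8)·1 + 3·1 = 517/120 ≠ 1 ⇒ order 0.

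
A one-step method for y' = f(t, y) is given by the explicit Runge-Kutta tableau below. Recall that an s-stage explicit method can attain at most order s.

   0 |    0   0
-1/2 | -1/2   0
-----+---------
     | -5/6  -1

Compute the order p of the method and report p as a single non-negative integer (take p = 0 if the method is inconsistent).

b = (-5/6, -1)
c = (0, -1/2)
Σ b_i: (-5/6)·1 + (-1)·1 = -11/6 ≠ 1 ⇒ order 0.

0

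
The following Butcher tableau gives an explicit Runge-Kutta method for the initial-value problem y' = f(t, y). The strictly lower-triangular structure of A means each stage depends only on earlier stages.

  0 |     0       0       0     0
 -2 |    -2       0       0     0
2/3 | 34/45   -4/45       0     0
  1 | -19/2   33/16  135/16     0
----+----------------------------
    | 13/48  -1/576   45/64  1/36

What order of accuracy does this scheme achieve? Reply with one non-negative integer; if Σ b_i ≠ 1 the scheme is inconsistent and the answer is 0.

b = (13/48, -1/576, 45/64, 1/36)
c = (0, -2, 2/3, 1)
Ac = (0, 0, 8/45, 3/2)
Σ b_i: 13/48·1 + (-1/576)·1 + 45/64·1 + 1/36·1 = 1 ✓
b·c: (-1/576)·(-2) + 45/64·2/3 + 1/36·1 = 1/2 ✓
b·c²: (-1/576)·4 + 45/64·4/9 + 1/36·1 = 1/3 ✓
b·Ac: 45/64·8/45 + 1/36·3/2 = 1/6 ✓
b·c³: (-1/576)·(-8) + 45/64·8/27 + 1/36·1 = 1/4 ✓
b·(c∘Ac): 45/64·16/135 + 1/36·3/2 = 1/8 ✓
b·Ac²: 45/64·(-16/45) + 1/36·12 = 1/12 ✓
b·A²c: 1/36·3/2 = 1/24 ✓; 4 stages ⇒ order 4.

4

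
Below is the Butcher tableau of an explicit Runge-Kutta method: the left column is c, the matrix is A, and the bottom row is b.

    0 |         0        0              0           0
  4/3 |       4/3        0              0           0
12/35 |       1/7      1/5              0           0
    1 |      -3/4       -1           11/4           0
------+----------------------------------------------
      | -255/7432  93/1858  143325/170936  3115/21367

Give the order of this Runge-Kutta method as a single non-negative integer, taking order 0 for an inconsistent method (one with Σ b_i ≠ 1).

b = (-255/7432, 93/1858, 143325/170936, 3115/21367)
c = (0, 4/3, 12/35, 1)
Ac = (0, 0, 4/15, -41/105)
Σ b_i: (-255/7432)·1 + 93/1858·1 + 143325/170936·1 + 3115/21367·1 = 1 ✓
b·c: 93/1858·4/3 + 143325/170936·12/35 + 3115/21367·1 = 1/2 ✓
b·c²: 93/1858·16/9 + 143325/170936·144/1225 + 3115/21367·1 = 1/3 ✓
b·Ac: 143325/170936·4/15 + 3115/21367·(-41/105) = 1/6 ✓
b·c³: 93/1858·64/27 + 143325/170936·1728/42875 + 3115/21367·1 = 87271/292635 ≠ 1/4 ⇒ order 3.
b·(c∘Ac): 143325/170936·16/175 + 3115/21367·(-41/105) = 55/2787 ≠ 1/8
b·Ac²: 143325/170936·16/45 + 3115/21367·(-16036/11025) = 579346/6730605 ≠ 1/12
b·A²c: 3115/21367·11/15 = 6853/64101 ≠ 1/24

3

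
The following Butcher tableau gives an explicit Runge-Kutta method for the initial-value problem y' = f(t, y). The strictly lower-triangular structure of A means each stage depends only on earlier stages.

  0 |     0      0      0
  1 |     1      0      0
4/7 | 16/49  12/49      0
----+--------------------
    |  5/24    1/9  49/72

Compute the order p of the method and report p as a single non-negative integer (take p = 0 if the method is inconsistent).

3

b = (5/24, 1/9, 49/72)
c = (0, 1, 4/7)
Ac = (0, 0, 12/49)
Σ b_i: 5/24·1 + 1/9·1 + 49/72·1 = 1 ✓
b·c: 1/9·1 + 49/72·4/7 = 1/2 ✓
b·c²: 1/9·1 + 49/72·16/49 = 1/3 ✓
b·Ac: 49/72·12/49 = 1/6 ✓; 3 stages ⇒ order 3.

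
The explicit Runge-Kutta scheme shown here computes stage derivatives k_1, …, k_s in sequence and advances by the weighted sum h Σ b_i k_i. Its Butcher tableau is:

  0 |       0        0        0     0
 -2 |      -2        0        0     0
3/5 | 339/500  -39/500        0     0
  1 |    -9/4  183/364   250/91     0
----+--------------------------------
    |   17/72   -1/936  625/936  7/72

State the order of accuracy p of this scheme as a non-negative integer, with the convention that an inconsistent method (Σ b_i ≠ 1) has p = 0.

4

b = (17/72, -1/936, 625/936, 7/72)
c = (0, -2, 3/5, 1)
Ac = (0, 0, 39/250, 9/14)
Σ b_i: 17/72·1 + (-1/936)·1 + 625/936·1 + 7/72·1 = 1 ✓
b·c: (-1/936)·(-2) + 625/936·3/5 + 7/72·1 = 1/2 ✓
b·c²: (-1/936)·4 + 625/936·9/25 + 7/72·1 = 1/3 ✓
b·Ac: 625/936·39/250 + 7/72·9/14 = 1/6 ✓
b·c³: (-1/936)·(-8) + 625/936·27/125 + 7/72·1 = 1/4 ✓
b·(c∘Ac): 625/936·117/1250 + 7/72·9/14 = 1/8 ✓
b·Ac²: 625/936·(-39/125) + 7/72·3 = 1/12 ✓
b·A²c: 7/72·3/7 = 1/24 ✓; 4 stages ⇒ order 4.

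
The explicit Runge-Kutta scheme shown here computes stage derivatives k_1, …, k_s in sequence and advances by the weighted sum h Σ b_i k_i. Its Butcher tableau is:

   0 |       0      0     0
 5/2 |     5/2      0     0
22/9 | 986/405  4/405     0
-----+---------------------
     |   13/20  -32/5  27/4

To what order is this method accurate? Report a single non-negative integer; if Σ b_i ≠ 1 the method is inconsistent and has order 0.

3

b = (13/20, -32/5, 27/4)
c = (0, 5/2, 22/9)
Ac = (0, 0, 2/81)
Σ b_i: 13/20·1 + (-32/5)·1 + 27/4·1 = 1 ✓
b·c: (-32/5)·5/2 + 27/4·22/9 = 1/2 ✓
b·c²: (-32/5)·25/4 + 27/4·484/81 = 1/3 ✓
b·Ac: 27/4·2/81 = 1/6 ✓; 3 stages ⇒ order 3.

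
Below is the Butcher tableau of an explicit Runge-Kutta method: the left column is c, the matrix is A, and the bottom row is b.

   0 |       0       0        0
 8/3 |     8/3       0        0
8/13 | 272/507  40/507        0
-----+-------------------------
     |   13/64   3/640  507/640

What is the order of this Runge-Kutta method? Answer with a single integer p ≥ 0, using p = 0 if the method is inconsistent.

b = (13/64, 3/640, 507/640)
c = (0, 8/3, 8/13)
Ac = (0, 0, 320/1521)
Σ b_i: 13/64·1 + 3/640·1 + 507/640·1 = 1 ✓
b·c: 3/640·8/3 + 507/640·8/13 = 1/2 ✓
b·c²: 3/640·64/9 + 507/640·64/169 = 1/3 ✓
b·Ac: 507/640·320/1521 = 1/6 ✓; 3 stages ⇒ order 3.

3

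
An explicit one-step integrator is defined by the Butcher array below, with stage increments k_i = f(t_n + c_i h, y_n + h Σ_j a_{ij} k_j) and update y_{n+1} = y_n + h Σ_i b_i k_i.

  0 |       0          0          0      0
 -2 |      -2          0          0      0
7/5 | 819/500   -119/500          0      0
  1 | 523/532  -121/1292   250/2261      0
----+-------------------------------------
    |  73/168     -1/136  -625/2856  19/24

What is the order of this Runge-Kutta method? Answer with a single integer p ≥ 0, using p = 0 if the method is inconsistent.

b = (73/168, -1/136, -625/2856, 19/24)
c = (0, -2, 7/5, 1)
Ac = (0, 0, 119/250, 13/38)
Σ b_i: 73/168·1 + (-1/136)·1 + (-625/2856)·1 + 19/24·1 = 1 ✓
b·c: (-1/136)·(-2) + (-625/2856)·7/5 + 19/24·1 = 1/2 ✓
b·c²: (-1/136)·4 + (-625/2856)·49/25 + 19/24·1 = 1/3 ✓
b·Ac: (-625/2856)·119/250 + 19/24·13/38 = 1/6 ✓
b·c³: (-1/136)·(-8) + (-625/2856)·343/125 + 19/24·1 = 1/4 ✓
b·(c∘Ac): (-625/2856)·833/1250 + 19/24·13/38 = 1/8 ✓
b·Ac²: (-625/2856)·(-119/125) + 19/24·(-3/19) = 1/12 ✓
b·A²c: 19/24·1/19 = 1/24 ✓; 4 stages ⇒ order 4.

4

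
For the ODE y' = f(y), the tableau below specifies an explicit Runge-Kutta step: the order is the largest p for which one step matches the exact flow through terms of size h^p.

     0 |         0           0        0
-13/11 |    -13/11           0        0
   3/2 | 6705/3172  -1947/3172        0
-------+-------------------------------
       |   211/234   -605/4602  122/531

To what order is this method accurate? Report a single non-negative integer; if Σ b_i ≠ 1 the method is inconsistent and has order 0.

3

b = (211/234, -605/4602, 122/531)
c = (0, -13/11, 3/2)
Ac = (0, 0, 177/244)
Σ b_i: 211/234·1 + (-605/4602)·1 + 122/531·1 = 1 ✓
b·c: (-605/4602)·(-13/11) + 122/531·3/2 = 1/2 ✓
b·c²: (-605/4602)·169/121 + 122/531·9/4 = 1/3 ✓
b·Ac: 122/531·177/244 = 1/6 ✓; 3 stages ⇒ order 3.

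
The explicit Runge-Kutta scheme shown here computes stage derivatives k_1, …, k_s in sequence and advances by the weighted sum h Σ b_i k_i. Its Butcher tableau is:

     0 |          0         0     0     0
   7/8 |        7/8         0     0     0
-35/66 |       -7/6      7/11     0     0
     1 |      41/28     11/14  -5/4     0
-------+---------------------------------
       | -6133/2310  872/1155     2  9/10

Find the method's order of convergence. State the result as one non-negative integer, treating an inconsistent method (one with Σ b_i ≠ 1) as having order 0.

b = (-6133/2310, 872/1155, 2, 9/10)
c = (0, 7/8, -35/66, 1)
Ac = (0, 0, 49/88, 713/528)
Σ b_i: (-6133/2310)·1 + 872/1155·1 + 2·1 + 9/10·1 = 1 ✓
b·c: 872/1155·7/8 + 2·(-35/66) + 9/10·1 = 1/2 ✓
b·c²: 872/1155·49/64 + 2·1225/4356 + 9/10·1 = 88883/43560 ≠ 1/3 ⇒ order 2.
b·Ac: 2·49/88 + 9/10·713/528 = 4099/1760 ≠ 1/6

2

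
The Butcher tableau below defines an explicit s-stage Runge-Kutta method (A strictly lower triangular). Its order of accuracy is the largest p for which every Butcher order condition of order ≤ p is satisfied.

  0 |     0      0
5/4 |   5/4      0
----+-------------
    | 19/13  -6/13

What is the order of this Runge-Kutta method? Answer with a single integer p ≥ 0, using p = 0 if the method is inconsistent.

1

b = (19/13, -6/13)
c = (0, 5/4)
Σ b_i: 19/13·1 + (-6/13)·1 = 1 ✓
b·c: (-6/13)·5/4 = -15/26 ≠ 1/2 ⇒ order 1.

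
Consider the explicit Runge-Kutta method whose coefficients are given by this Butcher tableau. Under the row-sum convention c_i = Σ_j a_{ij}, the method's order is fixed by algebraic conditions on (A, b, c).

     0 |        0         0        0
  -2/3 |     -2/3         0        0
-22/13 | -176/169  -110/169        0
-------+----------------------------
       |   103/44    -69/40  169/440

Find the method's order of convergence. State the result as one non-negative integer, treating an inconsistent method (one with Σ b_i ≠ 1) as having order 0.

3

b = (103/44, -69/40, 169/440)
c = (0, -2/3, -22/13)
Ac = (0, 0, 220/507)
Σ b_i: 103/44·1 + (-69/40)·1 + 169/440·1 = 1 ✓
b·c: (-69/40)·(-2/3) + 169/440·(-22/13) = 1/2 ✓
b·c²: (-69/40)·4/9 + 169/440·484/169 = 1/3 ✓
b·Ac: 169/440·220/507 = 1/6 ✓; 3 stages ⇒ order 3.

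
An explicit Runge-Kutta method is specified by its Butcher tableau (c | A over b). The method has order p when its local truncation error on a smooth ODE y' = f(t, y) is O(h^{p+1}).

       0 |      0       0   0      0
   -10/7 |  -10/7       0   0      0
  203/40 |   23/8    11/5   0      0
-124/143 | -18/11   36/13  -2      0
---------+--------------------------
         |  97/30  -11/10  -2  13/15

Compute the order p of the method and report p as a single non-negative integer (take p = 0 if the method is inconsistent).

b = (97/30, -11/10, -2, 13/15)
c = (0, -10/7, 203/40, -124/143)
Ac = (0, 0, -22/7, -25673/1820)
Σ b_i: 97/30·1 + (-11/10)·1 + (-2)·1 + 13/15·1 = 1 ✓
b·c: (-11/10)·(-10/7) + (-2)·203/40 + 13/15·(-124/143) = -8621/924 ≠ 1/2 ⇒ order 1.

1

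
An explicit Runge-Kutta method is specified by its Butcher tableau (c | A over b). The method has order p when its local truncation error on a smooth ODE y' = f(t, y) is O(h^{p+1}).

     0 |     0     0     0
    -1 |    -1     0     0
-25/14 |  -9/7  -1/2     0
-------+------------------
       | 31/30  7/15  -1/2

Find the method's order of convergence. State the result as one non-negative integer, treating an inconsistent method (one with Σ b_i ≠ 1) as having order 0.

1

b = (31/30, 7/15, -1/2)
c = (0, -1, -25/14)
Ac = (0, 0, 1/2)
Σ b_i: 31/30·1 + 7/15·1 + (-1/2)·1 = 1 ✓
b·c: 7/15·(-1) + (-1/2)·(-25/14) = 179/420 ≠ 1/2 ⇒ order 1.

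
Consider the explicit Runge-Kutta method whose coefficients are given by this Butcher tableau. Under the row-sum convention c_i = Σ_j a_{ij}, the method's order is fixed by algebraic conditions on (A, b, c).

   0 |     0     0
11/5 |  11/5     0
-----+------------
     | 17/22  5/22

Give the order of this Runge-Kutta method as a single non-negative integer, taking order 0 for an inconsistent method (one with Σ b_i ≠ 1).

2

b = (17/22, 5/22)
c = (0, 11/5)
Σ b_i: 17/22·1 + 5/22·1 = 1 ✓
b·c: 5/22·11/5 = 1/2 ✓; 2 stages ⇒ order 2.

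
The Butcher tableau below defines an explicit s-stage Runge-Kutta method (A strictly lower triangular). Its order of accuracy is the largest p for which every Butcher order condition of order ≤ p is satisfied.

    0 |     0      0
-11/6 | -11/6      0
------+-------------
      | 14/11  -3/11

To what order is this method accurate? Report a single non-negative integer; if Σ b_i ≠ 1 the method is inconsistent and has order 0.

b = (14/11, -3/11)
c = (0, -11/6)
Σ b_i: 14/11·1 + (-3/11)·1 = 1 ✓
b·c: (-3/11)·(-11/6) = 1/2 ✓; 2 stages ⇒ order 2.

2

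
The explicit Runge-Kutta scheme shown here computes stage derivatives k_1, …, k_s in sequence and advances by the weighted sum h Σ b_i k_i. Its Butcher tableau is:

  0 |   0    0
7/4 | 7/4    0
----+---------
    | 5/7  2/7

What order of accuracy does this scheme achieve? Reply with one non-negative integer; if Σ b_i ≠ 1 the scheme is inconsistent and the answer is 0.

b = (5/7, 2/7)
c = (0, 7/4)
Σ b_i: 5/7·1 + 2/7·1 = 1 ✓
b·c: 2/7·7/4 = 1/2 ✓; 2 stages ⇒ order 2.

2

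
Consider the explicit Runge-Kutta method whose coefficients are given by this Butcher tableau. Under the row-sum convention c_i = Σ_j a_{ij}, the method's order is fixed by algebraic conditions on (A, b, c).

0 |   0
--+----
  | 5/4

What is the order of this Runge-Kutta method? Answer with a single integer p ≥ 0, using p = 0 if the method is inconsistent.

b = (5/4)
c = (0)
Σ b_i: 5/4·1 = 5/4 ≠ 1 ⇒ order 0.

0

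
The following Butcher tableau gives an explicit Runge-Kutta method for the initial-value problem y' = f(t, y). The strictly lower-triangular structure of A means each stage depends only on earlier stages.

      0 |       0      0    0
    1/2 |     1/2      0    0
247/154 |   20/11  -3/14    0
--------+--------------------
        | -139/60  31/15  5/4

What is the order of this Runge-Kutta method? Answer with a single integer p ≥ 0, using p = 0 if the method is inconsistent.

b = (-139/60, 31/15, 5/4)
c = (0, 1/2, 247/154)
Ac = (0, 0, -3/28)
Σ b_i: (-139/60)·1 + 31/15·1 + 5/4·1 = 1 ✓
b·c: 31/15·1/2 + 5/4·247/154 = 28073/9240 ≠ 1/2 ⇒ order 1.

1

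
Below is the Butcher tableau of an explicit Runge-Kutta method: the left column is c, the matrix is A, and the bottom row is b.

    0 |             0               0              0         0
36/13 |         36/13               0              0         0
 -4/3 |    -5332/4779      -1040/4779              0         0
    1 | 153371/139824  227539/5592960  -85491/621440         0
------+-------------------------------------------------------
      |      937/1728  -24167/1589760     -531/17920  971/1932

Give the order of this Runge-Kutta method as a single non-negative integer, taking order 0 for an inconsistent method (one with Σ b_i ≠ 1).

b = (937/1728, -24167/1589760, -531/17920, 971/1932)
c = (0, 36/13, -4/3, 1)
Ac = (0, 0, -320/531, 575/1942)
Σ b_i: 937/1728·1 + (-24167/1589760)·1 + (-531/17920)·1 + 971/1932·1 = 1 ✓
b·c: (-24167/1589760)·36/13 + (-531/17920)·(-4/3) + 971/1932·1 = 1/2 ✓
b·c²: (-24167/1589760)·1296/169 + (-531/17920)·16/9 + 971/1932·1 = 1/3 ✓
b·Ac: (-531/17920)·(-320/531) + 971/1932·575/1942 = 1/6 ✓
b·c³: (-24167/1589760)·46656/2197 + (-531/17920)·(-64/27) + 971/1932·1 = 1/4 ✓
b·(c∘Ac): (-531/17920)·1280/1593 + 971/1932·575/1942 = 1/8 ✓
b·Ac²: (-531/17920)·(-1280/767) + 971/1932·851/12623 = 1/12 ✓
b·A²c: 971/1932·161/1942 = 1/24 ✓; 4 stages ⇒ order 4.

4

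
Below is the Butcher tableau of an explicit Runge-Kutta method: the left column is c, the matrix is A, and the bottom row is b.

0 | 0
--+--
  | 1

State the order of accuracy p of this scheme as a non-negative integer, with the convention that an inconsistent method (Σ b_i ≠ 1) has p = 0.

b = (1)
c = (0)
Σ b_i: 1·1 = 1 ✓; 1 stage ⇒ order 1.

1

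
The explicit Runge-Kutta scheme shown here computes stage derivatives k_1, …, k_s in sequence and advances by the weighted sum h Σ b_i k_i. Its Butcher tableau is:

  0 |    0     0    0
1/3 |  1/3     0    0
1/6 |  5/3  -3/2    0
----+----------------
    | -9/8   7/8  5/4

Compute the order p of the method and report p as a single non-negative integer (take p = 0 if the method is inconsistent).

2

b = (-9/8, 7/8, 5/4)
c = (0, 1/3, 1/6)
Ac = (0, 0, -1/2)
Σ b_i: (-9/8)·1 + 7/8·1 + 5/4·1 = 1 ✓
b·c: 7/8·1/3 + 5/4·1/6 = 1/2 ✓
b·c²: 7/8·1/9 + 5/4·1/36 = 19/144 ≠ 1/3 ⇒ order 2.
b·Ac: 5/4·(-1/2) = -5/8 ≠ 1/6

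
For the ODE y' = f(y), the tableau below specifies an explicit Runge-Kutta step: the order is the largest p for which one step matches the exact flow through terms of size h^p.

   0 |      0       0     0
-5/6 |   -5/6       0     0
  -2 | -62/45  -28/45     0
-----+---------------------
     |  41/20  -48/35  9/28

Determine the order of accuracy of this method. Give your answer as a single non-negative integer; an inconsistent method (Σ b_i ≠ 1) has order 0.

3

b = (41/20, -48/35, 9/28)
c = (0, -5/6, -2)
Ac = (0, 0, 14/27)
Σ b_i: 41/20·1 + (-48/35)·1 + 9/28·1 = 1 ✓
b·c: (-48/35)·(-5/6) + 9/28·(-2) = 1/2 ✓
b·c²: (-48/35)·25/36 + 9/28·4 = 1/3 ✓
b·Ac: 9/28·14/27 = 1/6 ✓; 3 stages ⇒ order 3.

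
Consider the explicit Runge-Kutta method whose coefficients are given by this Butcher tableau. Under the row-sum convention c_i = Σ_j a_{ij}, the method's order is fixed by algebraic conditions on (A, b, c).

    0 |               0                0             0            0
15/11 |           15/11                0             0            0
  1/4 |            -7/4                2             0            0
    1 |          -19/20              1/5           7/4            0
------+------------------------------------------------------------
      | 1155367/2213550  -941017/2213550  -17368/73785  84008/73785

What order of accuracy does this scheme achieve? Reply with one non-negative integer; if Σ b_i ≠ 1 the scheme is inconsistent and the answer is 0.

b = (1155367/2213550, -941017/2213550, -17368/73785, 84008/73785)
c = (0, 15/11, 1/4, 1)
Ac = (0, 0, 30/11, 125/176)
Σ b_i: 1155367/2213550·1 + (-941017/2213550)·1 + (-17368/73785)·1 + 84008/73785·1 = 1 ✓
b·c: (-941017/2213550)·15/11 + (-17368/73785)·1/4 + 84008/73785·1 = 1/2 ✓
b·c²: (-941017/2213550)·225/121 + (-17368/73785)·1/16 + 84008/73785·1 = 1/3 ✓
b·Ac: (-17368/73785)·30/11 + 84008/73785·125/176 = 1/6 ✓
b·c³: (-941017/2213550)·3375/1331 + (-17368/73785)·1/64 + 84008/73785·1 = 33593/590280 ≠ 1/4 ⇒ order 3.
b·(c∘Ac): (-17368/73785)·15/22 + 84008/73785·125/176 = 210421/324654 ≠ 1/8
b·Ac²: (-17368/73785)·450/121 + 84008/73785·3727/7744 = -2126143/6493080 ≠ 1/12
b·A²c: 84008/73785·105/22 = 294028/54109 ≠ 1/24

3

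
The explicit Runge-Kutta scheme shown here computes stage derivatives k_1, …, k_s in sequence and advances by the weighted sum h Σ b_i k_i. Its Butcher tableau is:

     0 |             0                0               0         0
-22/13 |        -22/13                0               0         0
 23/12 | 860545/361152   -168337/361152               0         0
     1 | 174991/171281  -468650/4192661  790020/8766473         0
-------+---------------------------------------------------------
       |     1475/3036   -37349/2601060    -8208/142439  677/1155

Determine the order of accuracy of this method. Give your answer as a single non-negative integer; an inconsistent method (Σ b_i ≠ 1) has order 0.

4

b = (1475/3036, -37349/2601060, -8208/142439, 677/1155)
c = (0, -22/13, 23/12, 1)
Ac = (0, 0, 12949/16416, 245/677)
Σ b_i: 1475/3036·1 + (-37349/2601060)·1 + (-8208/142439)·1 + 677/1155·1 = 1 ✓
b·c: (-37349/2601060)·(-22/13) + (-8208/142439)·23/12 + 677/1155·1 = 1/2 ✓
b·c²: (-37349/2601060)·484/169 + (-8208/142439)·529/144 + 677/1155·1 = 1/3 ✓
b·Ac: (-8208/142439)·12949/16416 + 677/1155·245/677 = 1/6 ✓
b·c³: (-37349/2601060)·(-10648/2197) + (-8208/142439)·12167/1728 + 677/1155·1 = 1/4 ✓
b·(c∘Ac): (-8208/142439)·297827/196992 + 677/1155·245/677 = 1/8 ✓
b·Ac²: (-8208/142439)·(-142439/106704) + 677/1155·385/35204 = 1/12 ✓
b·A²c: 677/1155·385/5416 = 1/24 ✓; 4 stages ⇒ order 4.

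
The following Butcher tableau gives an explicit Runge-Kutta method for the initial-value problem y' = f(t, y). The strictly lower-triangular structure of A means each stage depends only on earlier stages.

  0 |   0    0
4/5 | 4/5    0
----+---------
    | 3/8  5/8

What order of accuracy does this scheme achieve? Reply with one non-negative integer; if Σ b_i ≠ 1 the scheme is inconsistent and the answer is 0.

2

b = (3/8, 5/8)
c = (0, 4/5)
Σ b_i: 3/8·1 + 5/8·1 = 1 ✓
b·c: 5/8·4/5 = 1/2 ✓; 2 stages ⇒ order 2.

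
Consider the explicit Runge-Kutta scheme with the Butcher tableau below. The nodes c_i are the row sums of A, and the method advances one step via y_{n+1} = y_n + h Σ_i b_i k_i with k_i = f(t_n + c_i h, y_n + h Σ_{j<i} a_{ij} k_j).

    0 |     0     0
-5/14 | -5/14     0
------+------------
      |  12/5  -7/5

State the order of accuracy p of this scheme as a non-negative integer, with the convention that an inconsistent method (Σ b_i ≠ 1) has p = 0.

b = (12/5, -7/5)
c = (0, -5/14)
Σ b_i: 12/5·1 + (-7/5)·1 = 1 ✓
b·c: (-7/5)·(-5/14) = 1/2 ✓; 2 stages ⇒ order 2.

2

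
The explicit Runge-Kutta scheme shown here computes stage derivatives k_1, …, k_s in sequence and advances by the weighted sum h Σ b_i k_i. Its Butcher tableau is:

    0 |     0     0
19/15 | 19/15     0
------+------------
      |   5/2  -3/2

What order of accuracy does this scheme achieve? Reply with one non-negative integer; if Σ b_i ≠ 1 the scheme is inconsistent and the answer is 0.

b = (5/2, -3/2)
c = (0, 19/15)
Σ b_i: 5/2·1 + (-3/2)·1 = 1 ✓
b·c: (-3/2)·19/15 = -19/10 ≠ 1/2 ⇒ order 1.

1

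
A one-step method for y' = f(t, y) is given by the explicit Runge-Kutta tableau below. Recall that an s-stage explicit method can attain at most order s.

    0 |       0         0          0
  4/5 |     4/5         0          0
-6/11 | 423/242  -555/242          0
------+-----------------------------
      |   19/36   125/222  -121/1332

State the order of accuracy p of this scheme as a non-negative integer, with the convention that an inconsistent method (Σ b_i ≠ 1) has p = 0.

b = (19/36, 125/222, -121/1332)
c = (0, 4/5, -6/11)
Ac = (0, 0, -222/121)
Σ b_i: 19/36·1 + 125/222·1 + (-121/1332)·1 = 1 ✓
b·c: 125/222·4/5 + (-121/1332)·(-6/11) = 1/2 ✓
b·c²: 125/222·16/25 + (-121/1332)·36/121 = 1/3 ✓
b·Ac: (-121/1332)·(-222/121) = 1/6 ✓; 3 stages ⇒ order 3.

3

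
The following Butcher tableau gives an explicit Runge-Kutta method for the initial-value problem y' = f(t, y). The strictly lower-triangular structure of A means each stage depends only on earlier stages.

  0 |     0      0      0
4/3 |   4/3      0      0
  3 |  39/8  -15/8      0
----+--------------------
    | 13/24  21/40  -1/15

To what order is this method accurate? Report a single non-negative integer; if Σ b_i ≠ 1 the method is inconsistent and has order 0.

3

b = (13/24, 21/40, -1/15)
c = (0, 4/3, 3)
Ac = (0, 0, -5/2)
Σ b_i: 13/24·1 + 21/40·1 + (-1/15)·1 = 1 ✓
b·c: 21/40·4/3 + (-1/15)·3 = 1/2 ✓
b·c²: 21/40·16/9 + (-1/15)·9 = 1/3 ✓
b·Ac: (-1/15)·(-5/2) = 1/6 ✓; 3 stages ⇒ order 3.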